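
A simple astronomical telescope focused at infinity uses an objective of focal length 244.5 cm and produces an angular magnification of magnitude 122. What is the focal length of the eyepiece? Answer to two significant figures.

|M| = f_obj/f_eye, so f_eye = f_obj/|M| = 244.5/122.0 = 2.004 cm.

2.0 cm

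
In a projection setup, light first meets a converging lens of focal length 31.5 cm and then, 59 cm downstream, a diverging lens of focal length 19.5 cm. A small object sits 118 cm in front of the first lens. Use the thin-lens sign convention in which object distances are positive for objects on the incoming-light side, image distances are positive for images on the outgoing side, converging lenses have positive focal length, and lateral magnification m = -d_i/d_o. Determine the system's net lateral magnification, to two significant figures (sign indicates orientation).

-0.20

First lens: d_i1 = 1/(1/31.5 - 1/118) = 42.971 cm.
m_1 = -(42.971)/118 = -0.3642.
Object distance for lens 2: d_o2 = 59 - 42.971 = 16.029 cm.
Second lens: d_i2 = 1/(1/(-19.5) - 1/(16.029)) = -8.797 cm.
m_2 = -(-8.797)/(16.029) = 0.5488.
Overall magnification: m = m_1 m_2 = -0.1999.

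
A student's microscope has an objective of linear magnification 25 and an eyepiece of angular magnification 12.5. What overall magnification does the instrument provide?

The overall magnification of a compound microscope is the product of the objective and eyepiece magnifications:
M = M_obj x M_eye = 25 x 12.5 = 312.5.

312.5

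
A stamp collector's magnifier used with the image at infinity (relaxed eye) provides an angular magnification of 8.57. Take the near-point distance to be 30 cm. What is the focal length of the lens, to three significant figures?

For the image at infinity, M = D/f.
f = D/M = 30/8.57 = 3.501 cm.

3.50 cm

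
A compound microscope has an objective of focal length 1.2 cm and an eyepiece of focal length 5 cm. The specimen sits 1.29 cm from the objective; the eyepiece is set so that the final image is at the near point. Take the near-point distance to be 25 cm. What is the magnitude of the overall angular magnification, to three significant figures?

80.0

Objective: 1/d_i = 1/f_obj - 1/d_o = 1/1.2 - 1/1.29 = 0.05814 cm^-1, so d_i = 17.200 cm.
m_obj = -d_i/d_o = -17.200/1.29 = -13.333.
Eyepiece angular magnification (image at near point): M_eye = 1 + D/f_e = 1 + 25/5 = 6.000.
Overall M = m_obj x M_eye = (-13.333)(6.000) = -80.00.
|M| = 80.00.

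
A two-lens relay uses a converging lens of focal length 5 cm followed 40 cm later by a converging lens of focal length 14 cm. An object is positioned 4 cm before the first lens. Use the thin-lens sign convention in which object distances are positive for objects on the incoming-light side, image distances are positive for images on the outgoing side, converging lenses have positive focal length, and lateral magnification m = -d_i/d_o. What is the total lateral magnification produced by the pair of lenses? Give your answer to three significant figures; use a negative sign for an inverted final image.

First lens: d_i1 = 1/(1/5 - 1/4) = -20.000 cm.
m_1 = -(-20.000)/4 = 5.0000.
With d_i1 < 0 the first image is virtual and lies on the object side; the object distance for lens 2 is d_o2 = 40 - (-20.000) = 60.000 cm.
Second lens: d_i2 = 1/(1/14 - 1/(60.000)) = 18.261 cm.
m_2 = -(18.261)/(60.000) = -0.3043.
Overall magnification: m = m_1 m_2 = -1.5217.

-1.52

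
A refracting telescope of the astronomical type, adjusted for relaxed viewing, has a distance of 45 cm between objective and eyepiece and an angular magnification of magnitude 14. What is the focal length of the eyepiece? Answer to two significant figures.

In normal adjustment the tube length equals f_obj + f_eye and |M| = f_obj/f_eye.
So f_obj = 14 f_eye and 14 f_eye + f_eye = 45 cm, giving f_eye = 45/15 = 3.000 cm and f_obj = 42.000 cm.

3.0 cm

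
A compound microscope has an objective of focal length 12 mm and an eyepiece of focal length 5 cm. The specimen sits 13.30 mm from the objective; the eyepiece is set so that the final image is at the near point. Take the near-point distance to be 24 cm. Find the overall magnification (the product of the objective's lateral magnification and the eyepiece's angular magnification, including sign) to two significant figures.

Convert to cm: f_obj = 12 mm = 1.2 cm; d_o = 13.30 mm = 1.33 cm.
Objective: 1/d_i = 1/f_obj - 1/d_o = 1/1.2 - 1/1.33 = 0.08145 cm^-1, so d_i = 12.277 cm.
m_obj = -d_i/d_o = -12.277/1.33 = -9.231.
Eyepiece angular magnification (image at near point): M_eye = 1 + D/f_e = 1 + 24/5 = 5.800.
Overall M = m_obj x M_eye = (-9.231)(5.800) = -53.54.

-54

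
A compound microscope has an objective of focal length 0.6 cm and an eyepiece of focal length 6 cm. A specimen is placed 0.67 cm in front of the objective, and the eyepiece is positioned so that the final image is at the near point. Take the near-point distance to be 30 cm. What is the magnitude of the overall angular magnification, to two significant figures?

51

Objective: 1/d_i = 1/f_obj - 1/d_o = 1/0.6 - 1/0.67 = 0.17413 cm^-1, so d_i = 5.743 cm.
m_obj = -d_i/d_o = -5.743/0.67 = -8.571.
Eyepiece angular magnification (image at near point): M_eye = 1 + D/f_e = 1 + 30/6 = 6.000.
Overall M = m_obj x M_eye = (-8.571)(6.000) = -51.43.
|M| = 51.43.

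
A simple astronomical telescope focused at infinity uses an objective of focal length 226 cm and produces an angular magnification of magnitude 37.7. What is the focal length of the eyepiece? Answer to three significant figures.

5.99 cm

|M| = f_obj/f_eye, so f_eye = f_obj/|M| = 226/37.7 = 5.995 cm.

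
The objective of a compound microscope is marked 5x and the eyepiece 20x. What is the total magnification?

100

The overall magnification of a compound microscope is the product of the objective and eyepiece magnifications:
M = M_obj x M_eye = 5 x 20 = 100.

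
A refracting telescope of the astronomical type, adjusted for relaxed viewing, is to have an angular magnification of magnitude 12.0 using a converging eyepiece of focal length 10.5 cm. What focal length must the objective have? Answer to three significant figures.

|M| = f_obj/|f_eye|, so f_obj = |M| x |f_eye| = 12.0 x 10.5 = 126.000 cm.

126 cm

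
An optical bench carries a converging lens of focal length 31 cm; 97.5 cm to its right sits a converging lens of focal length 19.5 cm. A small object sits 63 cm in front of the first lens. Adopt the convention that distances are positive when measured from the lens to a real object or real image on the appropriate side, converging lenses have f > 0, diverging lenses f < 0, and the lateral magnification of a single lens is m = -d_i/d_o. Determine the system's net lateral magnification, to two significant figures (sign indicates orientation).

Applying the thin-lens equation to the first lens, 1/31 = 1/63 + 1/d_i1, which gives d_i1 = 61.031 cm.
Its lateral magnification is m_1 = -d_i1/d_o1 = -(61.031)/63 = -0.9688.
That image sits 36.469 cm in front of the second lens, so d_o2 = 36.469 cm.
Applying the thin-lens equation again with f_2 = 19.5 cm and d_o2 = 36.469 cm gives d_i2 = 41.909 cm.
m_2 = -(41.909)/(36.469) = -1.1492.
Total m = m_1 x m_2 = (-0.9688)(-1.1492) = 1.1133.

1.1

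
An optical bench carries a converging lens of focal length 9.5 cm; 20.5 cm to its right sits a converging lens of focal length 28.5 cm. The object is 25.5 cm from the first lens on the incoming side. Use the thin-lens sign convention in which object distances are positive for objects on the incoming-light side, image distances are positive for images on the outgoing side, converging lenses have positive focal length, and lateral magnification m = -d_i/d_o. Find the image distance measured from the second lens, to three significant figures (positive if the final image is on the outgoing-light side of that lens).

-6.60 cm

First lens: d_i1 = 1/(1/9.5 - 1/25.5) = 15.141 cm.
That image sits 5.359 cm in front of the second lens, so d_o2 = 5.359 cm.
Second lens: d_i2 = 1/(1/28.5 - 1/(5.359)) = -6.601 cm.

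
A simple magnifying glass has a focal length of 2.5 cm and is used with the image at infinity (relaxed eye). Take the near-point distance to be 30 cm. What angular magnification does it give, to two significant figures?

M = D/f = 30/2.5 = 12.000.

12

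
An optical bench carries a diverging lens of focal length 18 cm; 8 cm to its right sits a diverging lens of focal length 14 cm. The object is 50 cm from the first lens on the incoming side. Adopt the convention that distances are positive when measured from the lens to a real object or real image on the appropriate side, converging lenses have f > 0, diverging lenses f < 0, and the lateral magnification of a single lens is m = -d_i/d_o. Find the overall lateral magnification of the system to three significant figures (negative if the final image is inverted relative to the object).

Lens 1: 1/d_i1 = 1/f_1 - 1/d_o1 = 1/(-18) - 1/50 = -0.07556 cm^-1, so d_i1 = -13.235 cm.
m_1 = -(-13.235)/50 = 0.2647.
With d_i1 < 0 the first image is virtual and lies on the object side; the object distance for lens 2 is d_o2 = 8 - (-13.235) = 21.235 cm.
Lens 2: 1/d_i2 = 1/f_2 - 1/d_o2 = 1/(-14) - 1/(21.235) = -0.11852 cm^-1, so d_i2 = -8.437 cm.
m_2 = -(-8.437)/(21.235) = 0.3973.
Total m = m_1 x m_2 = (0.2647)(0.3973) = 0.1052.

0.105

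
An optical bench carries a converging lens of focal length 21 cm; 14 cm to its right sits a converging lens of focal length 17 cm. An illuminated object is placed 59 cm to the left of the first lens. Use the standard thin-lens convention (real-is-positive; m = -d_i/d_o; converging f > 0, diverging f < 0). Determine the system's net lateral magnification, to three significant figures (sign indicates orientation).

Applying the thin-lens equation to the first lens, 1/21 = 1/59 + 1/d_i1, which gives d_i1 = 32.605 cm.
Its lateral magnification is m_1 = -d_i1/d_o1 = -(32.605)/59 = -0.5526.
This image would form 32.605 cm past lens 1, i.e. 18.605 cm beyond lens 2, so it is a virtual object for lens 2: d_o2 = 14 - 32.605 = -18.605 cm.
Applying the thin-lens equation again with f_2 = 17 cm and d_o2 = -18.605 cm gives d_i2 = 8.883 cm.
m_2 = -(8.883)/(-18.605) = 0.4775.
The system's lateral magnification is m_1 m_2 = (-0.5526)(0.4775) = -0.2639.

-0.264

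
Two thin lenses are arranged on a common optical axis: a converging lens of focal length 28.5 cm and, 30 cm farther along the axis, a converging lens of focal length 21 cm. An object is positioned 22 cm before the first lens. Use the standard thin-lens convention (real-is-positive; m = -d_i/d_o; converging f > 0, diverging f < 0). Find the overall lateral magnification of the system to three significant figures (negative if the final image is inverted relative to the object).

Lens 1: 1/d_i1 = 1/f_1 - 1/d_o1 = 1/28.5 - 1/22 = -0.01037 cm^-1, so d_i1 = -96.462 cm.
m_1 = -(-96.462)/22 = 4.3846.
With d_i1 < 0 the first image is virtual and lies on the object side; the object distance for lens 2 is d_o2 = 30 - (-96.462) = 126.462 cm.
Lens 2: 1/d_i2 = 1/f_2 - 1/d_o2 = 1/21 - 1/(126.462) = 0.03971 cm^-1, so d_i2 = 25.182 cm.
m_2 = -(25.182)/(126.462) = -0.1991.
Total m = m_1 x m_2 = (4.3846)(-0.1991) = -0.8731.

-0.873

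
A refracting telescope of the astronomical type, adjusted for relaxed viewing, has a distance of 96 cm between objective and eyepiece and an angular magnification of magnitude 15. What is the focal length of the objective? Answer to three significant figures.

In normal adjustment the tube length equals f_obj + f_eye and |M| = f_obj/f_eye.
So f_obj = 15 f_eye and 15 f_eye + f_eye = 96 cm, giving f_eye = 96/16 = 6.000 cm and f_obj = 90.000 cm.

90.0 cm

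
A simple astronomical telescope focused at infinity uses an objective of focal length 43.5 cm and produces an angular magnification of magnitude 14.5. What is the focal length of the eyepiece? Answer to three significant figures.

|M| = f_obj/f_eye, so f_eye = f_obj/|M| = 43.5/14.5 = 3.000 cm.

3.00 cm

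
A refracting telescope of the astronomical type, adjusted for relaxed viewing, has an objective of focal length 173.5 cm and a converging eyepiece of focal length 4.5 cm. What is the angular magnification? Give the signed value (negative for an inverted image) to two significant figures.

M = -f_obj/f_eye = -173.5/(4.5) = -38.556.

-39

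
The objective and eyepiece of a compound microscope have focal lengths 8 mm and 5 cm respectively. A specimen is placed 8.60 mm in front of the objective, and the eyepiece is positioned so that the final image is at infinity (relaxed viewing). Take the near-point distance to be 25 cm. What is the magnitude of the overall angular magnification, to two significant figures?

67

Convert to cm: f_obj = 8 mm = 0.8 cm; d_o = 8.60 mm = 0.86 cm.
Objective: 1/d_i = 1/f_obj - 1/d_o = 1/0.8 - 1/0.86 = 0.08721 cm^-1, so d_i = 11.467 cm.
m_obj = -d_i/d_o = -11.467/0.86 = -13.333.
Eyepiece angular magnification (image at infinity): M_eye = D/f_e = 25/5 = 5.000.
Overall M = m_obj x M_eye = (-13.333)(5.000) = -66.67.
|M| = 66.67.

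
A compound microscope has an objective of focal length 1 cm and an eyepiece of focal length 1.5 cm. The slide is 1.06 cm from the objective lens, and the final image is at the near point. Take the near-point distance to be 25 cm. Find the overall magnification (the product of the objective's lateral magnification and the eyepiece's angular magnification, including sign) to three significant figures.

-294

Objective: 1/d_i = 1/f_obj - 1/d_o = 1/1 - 1/1.06 = 0.05660 cm^-1, so d_i = 17.667 cm.
m_obj = -d_i/d_o = -17.667/1.06 = -16.667.
Eyepiece angular magnification (image at near point): M_eye = 1 + D/f_e = 1 + 25/1.5 = 17.667.
Overall M = m_obj x M_eye = (-16.667)(17.667) = -294.44.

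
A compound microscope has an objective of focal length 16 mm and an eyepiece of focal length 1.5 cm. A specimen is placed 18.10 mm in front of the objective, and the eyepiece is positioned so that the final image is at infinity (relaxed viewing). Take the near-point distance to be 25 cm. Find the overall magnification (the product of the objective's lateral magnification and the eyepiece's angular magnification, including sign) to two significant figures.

-130

Convert to cm: f_obj = 16 mm = 1.6 cm; d_o = 18.10 mm = 1.81 cm.
Objective: 1/d_i = 1/f_obj - 1/d_o = 1/1.6 - 1/1.81 = 0.07251 cm^-1, so d_i = 13.790 cm.
m_obj = -d_i/d_o = -13.790/1.81 = -7.619.
Eyepiece angular magnification (image at infinity): M_eye = D/f_e = 25/1.5 = 16.667.
Overall M = m_obj x M_eye = (-7.619)(16.667) = -126.98.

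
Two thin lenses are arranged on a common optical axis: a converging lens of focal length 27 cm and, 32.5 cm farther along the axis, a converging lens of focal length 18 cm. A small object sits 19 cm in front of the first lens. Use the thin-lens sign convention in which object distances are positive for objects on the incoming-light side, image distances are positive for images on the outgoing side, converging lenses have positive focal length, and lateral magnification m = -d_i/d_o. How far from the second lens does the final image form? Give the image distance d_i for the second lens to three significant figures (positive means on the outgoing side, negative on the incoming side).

Lens 1: 1/d_i1 = 1/f_1 - 1/d_o1 = 1/27 - 1/19 = -0.01559 cm^-1, so d_i1 = -64.125 cm.
The intermediate image is virtual, 64.125 cm to the left of lens 1, so d_o2 = L - d_i1 = 32.5 - (-64.125) = 96.625 cm.
Lens 2: 1/d_i2 = 1/f_2 - 1/d_o2 = 1/18 - 1/(96.625) = 0.04521 cm^-1, so d_i2 = 22.121 cm.

22.1 cm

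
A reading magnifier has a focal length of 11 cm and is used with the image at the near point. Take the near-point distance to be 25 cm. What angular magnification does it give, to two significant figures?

3.3

M = 1 + D/f = 1 + 25/11 = 3.273.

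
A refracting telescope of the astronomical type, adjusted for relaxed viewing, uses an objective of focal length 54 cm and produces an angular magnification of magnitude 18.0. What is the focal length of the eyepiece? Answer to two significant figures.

|M| = f_obj/f_eye, so f_eye = f_obj/|M| = 54/18.0 = 3.000 cm.

3.0 cm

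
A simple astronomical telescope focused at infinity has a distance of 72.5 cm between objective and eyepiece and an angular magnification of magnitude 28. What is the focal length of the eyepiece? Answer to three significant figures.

2.50 cm

In normal adjustment the tube length equals f_obj + f_eye and |M| = f_obj/f_eye.
So f_obj = 28 f_eye and 28 f_eye + f_eye = 72.5 cm, giving f_eye = 72.5/29 = 2.500 cm and f_obj = 70.000 cm.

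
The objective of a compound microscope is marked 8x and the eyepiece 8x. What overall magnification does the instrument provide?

The overall magnification of a compound microscope is the product of the objective and eyepiece magnifications:
M = M_obj x M_eye = 8 x 8 = 64.

64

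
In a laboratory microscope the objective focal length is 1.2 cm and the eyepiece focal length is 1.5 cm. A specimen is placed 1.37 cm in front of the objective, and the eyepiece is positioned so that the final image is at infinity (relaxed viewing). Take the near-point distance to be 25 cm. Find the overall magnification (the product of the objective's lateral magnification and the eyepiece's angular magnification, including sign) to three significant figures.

Objective: 1/d_i = 1/f_obj - 1/d_o = 1/1.2 - 1/1.37 = 0.10341 cm^-1, so d_i = 9.671 cm.
m_obj = -d_i/d_o = -9.671/1.37 = -7.059.
Eyepiece angular magnification (image at infinity): M_eye = D/f_e = 25/1.5 = 16.667.
Overall M = m_obj x M_eye = (-7.059)(16.667) = -117.65.

-118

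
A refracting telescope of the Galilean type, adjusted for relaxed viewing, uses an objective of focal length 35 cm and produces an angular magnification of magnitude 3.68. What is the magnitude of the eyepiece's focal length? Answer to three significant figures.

9.51 cm

|M| = f_obj/|f_eye|, so |f_eye| = f_obj/|M| = 35/3.68 = 9.511 cm.
(The eyepiece is diverging, so its signed focal length is -9.511 cm.)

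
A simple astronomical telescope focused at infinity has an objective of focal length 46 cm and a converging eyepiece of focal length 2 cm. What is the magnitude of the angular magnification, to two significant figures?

23

|M| = f_obj/|f_eye| = 46/2 = 23.000.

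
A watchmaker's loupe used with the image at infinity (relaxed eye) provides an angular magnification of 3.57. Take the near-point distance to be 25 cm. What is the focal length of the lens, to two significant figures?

7.0 cm

For the image at infinity, M = D/f.
f = D/M = 25/3.57 = 7.003 cm.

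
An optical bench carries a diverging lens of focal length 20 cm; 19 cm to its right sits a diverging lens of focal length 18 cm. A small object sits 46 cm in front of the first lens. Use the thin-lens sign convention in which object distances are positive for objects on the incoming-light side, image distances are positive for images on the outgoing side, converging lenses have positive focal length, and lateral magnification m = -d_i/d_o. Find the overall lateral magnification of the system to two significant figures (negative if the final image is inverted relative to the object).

0.11

Lens 1: 1/d_i1 = 1/f_1 - 1/d_o1 = 1/(-20) - 1/46 = -0.07174 cm^-1, so d_i1 = -13.939 cm.
m_1 = -(-13.939)/46 = 0.3030.
With d_i1 < 0 the first image is virtual and lies on the object side; the object distance for lens 2 is d_o2 = 19 - (-13.939) = 32.939 cm.
Lens 2: 1/d_i2 = 1/f_2 - 1/d_o2 = 1/(-18) - 1/(32.939) = -0.08591 cm^-1, so d_i2 = -11.640 cm.
m_2 = -(-11.640)/(32.939) = 0.3534.
Overall magnification: m = m_1 m_2 = 0.1071.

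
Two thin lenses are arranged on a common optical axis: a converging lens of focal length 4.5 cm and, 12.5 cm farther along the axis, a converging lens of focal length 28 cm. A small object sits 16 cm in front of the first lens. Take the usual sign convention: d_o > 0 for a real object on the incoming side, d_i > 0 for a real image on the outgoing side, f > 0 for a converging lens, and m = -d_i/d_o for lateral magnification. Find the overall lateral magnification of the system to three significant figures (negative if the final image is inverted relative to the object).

-0.503

Applying the thin-lens equation to the first lens, 1/4.5 = 1/16 + 1/d_i1, which gives d_i1 = 6.261 cm.
Its lateral magnification is m_1 = -d_i1/d_o1 = -(6.261)/16 = -0.3913.
The intermediate image is 6.261 cm to the right of lens 1, so d_o2 = L - d_i1 = 12.5 - 6.261 = 6.239 cm.
Applying the thin-lens equation again with f_2 = 28 cm and d_o2 = 6.239 cm gives d_i2 = -8.028 cm.
m_2 = -(-8.028)/(6.239) = 1.2867.
The system's lateral magnification is m_1 m_2 = (-0.3913)(1.2867) = -0.5035.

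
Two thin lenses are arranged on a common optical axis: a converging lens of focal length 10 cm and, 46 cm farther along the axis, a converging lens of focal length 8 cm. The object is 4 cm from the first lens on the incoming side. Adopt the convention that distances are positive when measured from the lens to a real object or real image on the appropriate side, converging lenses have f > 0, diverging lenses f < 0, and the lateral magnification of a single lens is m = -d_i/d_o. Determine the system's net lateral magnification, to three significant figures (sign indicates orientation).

Lens 1: 1/d_i1 = 1/f_1 - 1/d_o1 = 1/10 - 1/4 = -0.15000 cm^-1, so d_i1 = -6.667 cm.
m_1 = -(-6.667)/4 = 1.6667.
With d_i1 < 0 the first image is virtual and lies on the object side; the object distance for lens 2 is d_o2 = 46 - (-6.667) = 52.667 cm.
Lens 2: 1/d_i2 = 1/f_2 - 1/d_o2 = 1/8 - 1/(52.667) = 0.10601 cm^-1, so d_i2 = 9.433 cm.
m_2 = -(9.433)/(52.667) = -0.1791.
Total m = m_1 x m_2 = (1.6667)(-0.1791) = -0.2985.

-0.299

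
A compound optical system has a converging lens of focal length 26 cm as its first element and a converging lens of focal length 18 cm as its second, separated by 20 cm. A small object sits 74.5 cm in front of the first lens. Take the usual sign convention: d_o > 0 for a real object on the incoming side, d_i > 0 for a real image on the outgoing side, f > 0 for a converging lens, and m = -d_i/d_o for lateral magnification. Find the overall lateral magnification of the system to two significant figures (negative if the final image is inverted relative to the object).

Applying the thin-lens equation to the first lens, 1/26 = 1/74.5 + 1/d_i1, which gives d_i1 = 39.938 cm.
Its lateral magnification is m_1 = -d_i1/d_o1 = -(39.938)/74.5 = -0.5361.
Since 39.938 cm > 20 cm, the first image lies past the second lens and serves as a virtual object: d_o2 = L - d_i1 = -19.938 cm.
Applying the thin-lens equation again with f_2 = 18 cm and d_o2 = -19.938 cm gives d_i2 = 9.460 cm.
m_2 = -(9.460)/(-19.938) = 0.4745.
Total m = m_1 x m_2 = (-0.5361)(0.4745) = -0.2543.

-0.25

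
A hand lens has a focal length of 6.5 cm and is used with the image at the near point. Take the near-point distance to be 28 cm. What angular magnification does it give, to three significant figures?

M = 1 + D/f = 1 + 28/6.5 = 5.308.

5.31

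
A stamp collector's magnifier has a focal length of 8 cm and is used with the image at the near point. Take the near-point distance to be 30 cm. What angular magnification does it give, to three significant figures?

M = 1 + D/f = 1 + 30/8 = 4.750.

4.75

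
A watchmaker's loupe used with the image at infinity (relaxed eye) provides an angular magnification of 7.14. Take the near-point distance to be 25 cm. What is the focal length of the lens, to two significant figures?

For the image at infinity, M = D/f.
f = D/M = 25/7.14 = 3.501 cm.

3.5 cm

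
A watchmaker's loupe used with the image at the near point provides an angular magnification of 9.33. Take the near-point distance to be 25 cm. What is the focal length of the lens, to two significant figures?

For the image at the near point, M = 1 + D/f.
f = D/(M - 1) = 25/(9.33 - 1) = 3.001 cm.

3.0 cm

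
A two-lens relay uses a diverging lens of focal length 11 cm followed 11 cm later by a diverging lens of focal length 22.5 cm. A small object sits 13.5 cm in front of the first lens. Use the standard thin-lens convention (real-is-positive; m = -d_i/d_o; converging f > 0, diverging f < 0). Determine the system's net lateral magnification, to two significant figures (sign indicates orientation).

0.26

First lens: d_i1 = 1/(1/(-11) - 1/13.5) = -6.061 cm.
m_1 = -(-6.061)/13.5 = 0.4490.
With d_i1 < 0 the first image is virtual and lies on the object side; the object distance for lens 2 is d_o2 = 11 - (-6.061) = 17.061 cm.
Second lens: d_i2 = 1/(1/(-22.5) - 1/(17.061)) = -9.703 cm.
m_2 = -(-9.703)/(17.061) = 0.5687.
Overall magnification: m = m_1 m_2 = 0.2554.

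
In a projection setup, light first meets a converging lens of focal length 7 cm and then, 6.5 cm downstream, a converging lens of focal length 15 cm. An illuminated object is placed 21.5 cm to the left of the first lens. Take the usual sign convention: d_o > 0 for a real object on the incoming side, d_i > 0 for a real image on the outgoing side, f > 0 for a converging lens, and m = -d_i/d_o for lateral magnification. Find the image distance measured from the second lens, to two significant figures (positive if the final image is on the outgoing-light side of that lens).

First lens: d_i1 = 1/(1/7 - 1/21.5) = 10.379 cm.
Since 10.379 cm > 6.5 cm, the first image lies past the second lens and serves as a virtual object: d_o2 = L - d_i1 = -3.879 cm.
Second lens: d_i2 = 1/(1/15 - 1/(-3.879)) = 3.082 cm.

3.1 cm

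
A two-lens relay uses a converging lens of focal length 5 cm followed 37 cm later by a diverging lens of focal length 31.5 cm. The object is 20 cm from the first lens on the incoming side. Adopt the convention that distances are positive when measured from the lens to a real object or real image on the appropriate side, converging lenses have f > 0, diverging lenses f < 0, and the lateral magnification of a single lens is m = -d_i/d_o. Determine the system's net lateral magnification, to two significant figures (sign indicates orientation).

-0.17

Applying the thin-lens equation to the first lens, 1/5 = 1/20 + 1/d_i1, which gives d_i1 = 6.667 cm.
Its lateral magnification is m_1 = -d_i1/d_o1 = -(6.667)/20 = -0.3333.
The intermediate image is 6.667 cm to the right of lens 1, so d_o2 = L - d_i1 = 37 - 6.667 = 30.333 cm.
Applying the thin-lens equation again with f_2 = -31.5 cm and d_o2 = 30.333 cm gives d_i2 = -15.453 cm.
m_2 = -(-15.453)/(30.333) = 0.5094.
Total m = m_1 x m_2 = (-0.3333)(0.5094) = -0.1698.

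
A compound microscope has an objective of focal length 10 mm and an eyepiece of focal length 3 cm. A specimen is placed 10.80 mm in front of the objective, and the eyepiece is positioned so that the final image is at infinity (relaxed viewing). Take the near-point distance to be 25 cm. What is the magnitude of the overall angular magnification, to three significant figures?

104

Convert to cm: f_obj = 10 mm = 1 cm; d_o = 10.80 mm = 1.08 cm.
Objective: 1/d_i = 1/f_obj - 1/d_o = 1/1 - 1/1.08 = 0.07407 cm^-1, so d_i = 13.500 cm.
m_obj = -d_i/d_o = -13.500/1.08 = -12.500.
Eyepiece angular magnification (image at infinity): M_eye = D/f_e = 25/3 = 8.333.
Overall M = m_obj x M_eye = (-12.500)(8.333) = -104.17.
|M| = 104.17.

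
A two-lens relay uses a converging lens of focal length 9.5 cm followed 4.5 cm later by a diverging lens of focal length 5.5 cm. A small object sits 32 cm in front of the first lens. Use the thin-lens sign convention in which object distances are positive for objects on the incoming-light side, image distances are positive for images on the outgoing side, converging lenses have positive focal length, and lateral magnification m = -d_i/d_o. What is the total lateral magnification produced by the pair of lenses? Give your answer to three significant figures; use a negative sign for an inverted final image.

0.661

Lens 1: 1/d_i1 = 1/f_1 - 1/d_o1 = 1/9.5 - 1/32 = 0.07401 cm^-1, so d_i1 = 13.511 cm.
m_1 = -(13.511)/32 = -0.4222.
Since 13.511 cm > 4.5 cm, the first image lies past the second lens and serves as a virtual object: d_o2 = L - d_i1 = -9.011 cm.
Lens 2: 1/d_i2 = 1/f_2 - 1/d_o2 = 1/(-5.5) - 1/(-9.011) = -0.07084 cm^-1, so d_i2 = -14.116 cm.
m_2 = -(-14.116)/(-9.011) = -1.5665.
Overall magnification: m = m_1 m_2 = 0.6614.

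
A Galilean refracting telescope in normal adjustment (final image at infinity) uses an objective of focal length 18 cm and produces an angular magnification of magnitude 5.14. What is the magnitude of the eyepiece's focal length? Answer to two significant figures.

3.5 cm

|M| = f_obj/|f_eye|, so |f_eye| = f_obj/|M| = 18/5.14 = 3.502 cm.
(The eyepiece is diverging, so its signed focal length is -3.502 cm.)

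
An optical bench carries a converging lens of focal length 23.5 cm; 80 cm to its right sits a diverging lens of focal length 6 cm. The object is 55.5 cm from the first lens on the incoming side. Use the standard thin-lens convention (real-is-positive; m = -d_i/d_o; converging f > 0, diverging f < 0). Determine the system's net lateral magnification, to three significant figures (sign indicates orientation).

Lens 1: 1/d_i1 = 1/f_1 - 1/d_o1 = 1/23.5 - 1/55.5 = 0.02454 cm^-1, so d_i1 = 40.758 cm.
m_1 = -(40.758)/55.5 = -0.7344.
The intermediate image is 40.758 cm to the right of lens 1, so d_o2 = L - d_i1 = 80 - 40.758 = 39.242 cm.
Lens 2: 1/d_i2 = 1/f_2 - 1/d_o2 = 1/(-6) - 1/(39.242) = -0.19215 cm^-1, so d_i2 = -5.204 cm.
m_2 = -(-5.204)/(39.242) = 0.1326.
The system's lateral magnification is m_1 m_2 = (-0.7344)(0.1326) = -0.0974.

-0.0974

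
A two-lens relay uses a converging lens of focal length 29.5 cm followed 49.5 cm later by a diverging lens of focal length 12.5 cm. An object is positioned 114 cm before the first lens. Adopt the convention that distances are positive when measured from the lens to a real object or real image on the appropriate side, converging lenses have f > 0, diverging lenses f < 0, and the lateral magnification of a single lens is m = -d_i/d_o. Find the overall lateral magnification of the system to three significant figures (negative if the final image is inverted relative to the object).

First lens: d_i1 = 1/(1/29.5 - 1/114) = 39.799 cm.
m_1 = -(39.799)/114 = -0.3491.
The intermediate image is 39.799 cm to the right of lens 1, so d_o2 = L - d_i1 = 49.5 - 39.799 = 9.701 cm.
Second lens: d_i2 = 1/(1/(-12.5) - 1/(9.701)) = -5.462 cm.
m_2 = -(-5.462)/(9.701) = 0.5630.
Total m = m_1 x m_2 = (-0.3491)(0.5630) = -0.1966.

-0.197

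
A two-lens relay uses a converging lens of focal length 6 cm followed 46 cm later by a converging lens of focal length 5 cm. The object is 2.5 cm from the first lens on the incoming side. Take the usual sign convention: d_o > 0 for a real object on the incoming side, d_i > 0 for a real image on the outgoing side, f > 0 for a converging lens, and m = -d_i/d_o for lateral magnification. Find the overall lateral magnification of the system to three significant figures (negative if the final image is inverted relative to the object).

-0.189

Applying the thin-lens equation to the first lens, 1/6 = 1/2.5 + 1/d_i1, which gives d_i1 = -4.286 cm.
Its lateral magnification is m_1 = -d_i1/d_o1 = -(-4.286)/2.5 = 1.7143.
The intermediate image is virtual, 4.286 cm to the left of lens 1, so d_o2 = L - d_i1 = 46 - (-4.286) = 50.286 cm.
Applying the thin-lens equation again with f_2 = 5 cm and d_o2 = 50.286 cm gives d_i2 = 5.552 cm.
m_2 = -(5.552)/(50.286) = -0.1104.
Overall magnification: m = m_1 m_2 = -0.1893.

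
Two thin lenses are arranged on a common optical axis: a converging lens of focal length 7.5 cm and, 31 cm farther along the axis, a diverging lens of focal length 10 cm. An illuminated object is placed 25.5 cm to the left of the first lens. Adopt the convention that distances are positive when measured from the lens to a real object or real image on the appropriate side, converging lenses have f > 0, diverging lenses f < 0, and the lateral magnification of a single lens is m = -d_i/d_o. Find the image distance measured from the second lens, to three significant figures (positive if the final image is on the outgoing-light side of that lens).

-6.71 cm

First lens: d_i1 = 1/(1/7.5 - 1/25.5) = 10.625 cm.
That image sits 20.375 cm in front of the second lens, so d_o2 = 20.375 cm.
Second lens: d_i2 = 1/(1/(-10) - 1/(20.375)) = -6.708 cm.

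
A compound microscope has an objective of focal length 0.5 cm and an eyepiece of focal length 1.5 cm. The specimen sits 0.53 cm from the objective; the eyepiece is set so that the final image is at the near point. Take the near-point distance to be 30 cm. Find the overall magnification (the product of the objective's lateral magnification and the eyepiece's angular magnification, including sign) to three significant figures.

Objective: 1/d_i = 1/f_obj - 1/d_o = 1/0.5 - 1/0.53 = 0.11321 cm^-1, so d_i = 8.833 cm.
m_obj = -d_i/d_o = -8.833/0.53 = -16.667.
Eyepiece angular magnification (image at near point): M_eye = 1 + D/f_e = 1 + 30/1.5 = 21.000.
Overall M = m_obj x M_eye = (-16.667)(21.000) = -350.00.

-350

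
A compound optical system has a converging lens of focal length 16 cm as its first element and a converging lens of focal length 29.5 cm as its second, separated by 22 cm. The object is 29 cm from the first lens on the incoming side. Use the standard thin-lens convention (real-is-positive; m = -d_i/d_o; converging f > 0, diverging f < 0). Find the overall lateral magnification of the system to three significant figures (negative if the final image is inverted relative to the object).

-0.841

First lens: d_i1 = 1/(1/16 - 1/29) = 35.692 cm.
m_1 = -(35.692)/29 = -1.2308.
This image would form 35.692 cm past lens 1, i.e. 13.692 cm beyond lens 2, so it is a virtual object for lens 2: d_o2 = 22 - 35.692 = -13.692 cm.
Second lens: d_i2 = 1/(1/29.5 - 1/(-13.692)) = 9.352 cm.
m_2 = -(9.352)/(-13.692) = 0.6830.
Overall magnification: m = m_1 m_2 = -0.8406.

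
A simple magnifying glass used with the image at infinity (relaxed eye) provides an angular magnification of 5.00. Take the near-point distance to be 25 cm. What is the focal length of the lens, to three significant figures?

5.00 cm

For the image at infinity, M = D/f.
f = D/M = 25/5.0 = 5.000 cm.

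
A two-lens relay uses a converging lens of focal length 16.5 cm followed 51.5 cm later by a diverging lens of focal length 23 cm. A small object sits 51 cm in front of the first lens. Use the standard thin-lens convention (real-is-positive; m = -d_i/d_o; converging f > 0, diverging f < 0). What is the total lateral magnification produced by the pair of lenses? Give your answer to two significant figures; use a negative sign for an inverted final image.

-0.22

Applying the thin-lens equation to the first lens, 1/16.5 = 1/51 + 1/d_i1, which gives d_i1 = 24.391 cm.
Its lateral magnification is m_1 = -d_i1/d_o1 = -(24.391)/51 = -0.4783.
That image sits 27.109 cm in front of the second lens, so d_o2 = 27.109 cm.
Applying the thin-lens equation again with f_2 = -23 cm and d_o2 = 27.109 cm gives d_i2 = -12.443 cm.
m_2 = -(-12.443)/(27.109) = 0.4590.
The system's lateral magnification is m_1 m_2 = (-0.4783)(0.4590) = -0.2195.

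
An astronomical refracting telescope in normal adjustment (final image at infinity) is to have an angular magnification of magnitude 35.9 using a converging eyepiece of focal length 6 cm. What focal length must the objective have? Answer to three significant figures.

215 cm

|M| = f_obj/|f_eye|, so f_obj = |M| x |f_eye| = 35.9 x 6 = 215.400 cm.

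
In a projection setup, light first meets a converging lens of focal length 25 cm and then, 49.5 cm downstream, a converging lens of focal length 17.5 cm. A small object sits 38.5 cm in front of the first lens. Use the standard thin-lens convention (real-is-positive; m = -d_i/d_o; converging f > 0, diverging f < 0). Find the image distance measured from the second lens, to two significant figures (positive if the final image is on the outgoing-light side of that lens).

9.7 cm

Applying the thin-lens equation to the first lens, 1/25 = 1/38.5 + 1/d_i1, which gives d_i1 = 71.296 cm.
Since 71.296 cm > 49.5 cm, the first image lies past the second lens and serves as a virtual object: d_o2 = L - d_i1 = -21.796 cm.
Applying the thin-lens equation again with f_2 = 17.5 cm and d_o2 = -21.796 cm gives d_i2 = 9.707 cm.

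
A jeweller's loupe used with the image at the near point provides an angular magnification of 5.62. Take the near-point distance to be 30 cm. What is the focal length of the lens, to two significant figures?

For the image at the near point, M = 1 + D/f.
f = D/(M - 1) = 30/(5.62 - 1) = 6.494 cm.

6.5 cm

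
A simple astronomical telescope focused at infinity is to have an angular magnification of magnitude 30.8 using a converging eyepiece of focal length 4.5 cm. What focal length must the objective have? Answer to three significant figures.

|M| = f_obj/|f_eye|, so f_obj = |M| x |f_eye| = 30.8 x 4.5 = 138.600 cm.

139 cm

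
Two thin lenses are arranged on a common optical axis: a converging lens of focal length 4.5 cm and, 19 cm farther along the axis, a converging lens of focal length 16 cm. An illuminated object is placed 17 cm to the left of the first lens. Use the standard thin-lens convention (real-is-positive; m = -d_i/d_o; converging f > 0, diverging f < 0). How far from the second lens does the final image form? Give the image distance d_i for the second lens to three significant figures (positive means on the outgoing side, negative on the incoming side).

First lens: d_i1 = 1/(1/4.5 - 1/17) = 6.120 cm.
That image sits 12.880 cm in front of the second lens, so d_o2 = 12.880 cm.
Second lens: d_i2 = 1/(1/16 - 1/(12.880)) = -66.051 cm.

-66.1 cm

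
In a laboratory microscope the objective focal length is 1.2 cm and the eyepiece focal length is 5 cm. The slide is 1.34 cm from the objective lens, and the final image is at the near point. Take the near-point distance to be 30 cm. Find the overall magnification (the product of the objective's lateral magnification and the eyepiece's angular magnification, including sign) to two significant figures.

-60

Objective: 1/d_i = 1/f_obj - 1/d_o = 1/1.2 - 1/1.34 = 0.08706 cm^-1, so d_i = 11.486 cm.
m_obj = -d_i/d_o = -11.486/1.34 = -8.571.
Eyepiece angular magnification (image at near point): M_eye = 1 + D/f_e = 1 + 30/5 = 7.000.
Overall M = m_obj x M_eye = (-8.571)(7.000) = -60.00.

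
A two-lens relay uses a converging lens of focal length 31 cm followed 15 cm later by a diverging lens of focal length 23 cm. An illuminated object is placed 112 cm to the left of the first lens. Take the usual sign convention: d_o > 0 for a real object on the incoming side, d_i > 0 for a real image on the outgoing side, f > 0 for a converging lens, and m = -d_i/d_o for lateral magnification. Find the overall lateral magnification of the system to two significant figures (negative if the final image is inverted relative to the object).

1.8

First lens: d_i1 = 1/(1/31 - 1/112) = 42.864 cm.
m_1 = -(42.864)/112 = -0.3827.
This image would form 42.864 cm past lens 1, i.e. 27.864 cm beyond lens 2, so it is a virtual object for lens 2: d_o2 = 15 - 42.864 = -27.864 cm.
Second lens: d_i2 = 1/(1/(-23) - 1/(-27.864)) = -131.754 cm.
m_2 = -(-131.754)/(-27.864) = -4.7284.
The system's lateral magnification is m_1 m_2 = (-0.3827)(-4.7284) = 1.8096.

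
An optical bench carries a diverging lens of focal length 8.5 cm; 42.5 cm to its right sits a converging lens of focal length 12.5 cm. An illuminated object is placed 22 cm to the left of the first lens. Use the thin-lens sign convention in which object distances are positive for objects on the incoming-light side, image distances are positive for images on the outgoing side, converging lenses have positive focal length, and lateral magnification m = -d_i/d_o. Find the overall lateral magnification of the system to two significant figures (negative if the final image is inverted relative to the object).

-0.096

Applying the thin-lens equation to the first lens, 1/(-8.5) = 1/22 + 1/d_i1, which gives d_i1 = -6.131 cm.
Its lateral magnification is m_1 = -d_i1/d_o1 = -(-6.131)/22 = 0.2787.
The intermediate image is virtual, 6.131 cm to the left of lens 1, so d_o2 = L - d_i1 = 42.5 - (-6.131) = 48.631 cm.
Applying the thin-lens equation again with f_2 = 12.5 cm and d_o2 = 48.631 cm gives d_i2 = 16.825 cm.
m_2 = -(16.825)/(48.631) = -0.3460.
Total m = m_1 x m_2 = (0.2787)(-0.3460) = -0.0964.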